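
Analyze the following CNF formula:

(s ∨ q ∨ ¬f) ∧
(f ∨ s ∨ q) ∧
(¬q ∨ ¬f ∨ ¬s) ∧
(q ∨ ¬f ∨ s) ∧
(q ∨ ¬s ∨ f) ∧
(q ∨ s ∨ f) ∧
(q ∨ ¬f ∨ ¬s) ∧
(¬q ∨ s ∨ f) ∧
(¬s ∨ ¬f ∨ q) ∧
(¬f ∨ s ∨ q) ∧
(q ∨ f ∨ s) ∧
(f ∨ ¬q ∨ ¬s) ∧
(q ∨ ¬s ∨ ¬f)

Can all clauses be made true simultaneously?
Yes

Yes, the formula is satisfiable.

One satisfying assignment is: f=True, q=True, s=False

Verification: With this assignment, all 13 clauses evaluate to true.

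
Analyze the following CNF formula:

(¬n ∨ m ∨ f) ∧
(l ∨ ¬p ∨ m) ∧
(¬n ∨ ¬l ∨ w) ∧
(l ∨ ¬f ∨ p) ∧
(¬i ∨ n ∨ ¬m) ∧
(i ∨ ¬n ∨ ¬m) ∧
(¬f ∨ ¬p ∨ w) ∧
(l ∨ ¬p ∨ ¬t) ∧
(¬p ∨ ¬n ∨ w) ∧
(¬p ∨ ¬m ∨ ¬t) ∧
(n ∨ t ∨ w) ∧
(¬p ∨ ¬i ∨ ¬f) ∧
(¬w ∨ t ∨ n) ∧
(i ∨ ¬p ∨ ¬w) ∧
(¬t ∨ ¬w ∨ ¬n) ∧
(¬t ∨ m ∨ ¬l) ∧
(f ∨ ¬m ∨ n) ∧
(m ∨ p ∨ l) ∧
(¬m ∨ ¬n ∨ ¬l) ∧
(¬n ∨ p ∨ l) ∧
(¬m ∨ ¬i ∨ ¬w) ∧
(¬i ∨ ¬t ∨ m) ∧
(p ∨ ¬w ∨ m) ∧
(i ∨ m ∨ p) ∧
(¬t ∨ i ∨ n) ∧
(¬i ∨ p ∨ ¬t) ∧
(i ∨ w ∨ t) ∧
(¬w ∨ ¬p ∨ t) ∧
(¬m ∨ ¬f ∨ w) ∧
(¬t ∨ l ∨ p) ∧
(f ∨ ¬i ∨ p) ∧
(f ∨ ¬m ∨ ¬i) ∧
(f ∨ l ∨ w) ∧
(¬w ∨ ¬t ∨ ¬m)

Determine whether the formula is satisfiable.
No

No, the formula is not satisfiable.

No assignment of truth values to the variables can make all 34 clauses true simultaneously.

The formula is UNSAT (unsatisfiable).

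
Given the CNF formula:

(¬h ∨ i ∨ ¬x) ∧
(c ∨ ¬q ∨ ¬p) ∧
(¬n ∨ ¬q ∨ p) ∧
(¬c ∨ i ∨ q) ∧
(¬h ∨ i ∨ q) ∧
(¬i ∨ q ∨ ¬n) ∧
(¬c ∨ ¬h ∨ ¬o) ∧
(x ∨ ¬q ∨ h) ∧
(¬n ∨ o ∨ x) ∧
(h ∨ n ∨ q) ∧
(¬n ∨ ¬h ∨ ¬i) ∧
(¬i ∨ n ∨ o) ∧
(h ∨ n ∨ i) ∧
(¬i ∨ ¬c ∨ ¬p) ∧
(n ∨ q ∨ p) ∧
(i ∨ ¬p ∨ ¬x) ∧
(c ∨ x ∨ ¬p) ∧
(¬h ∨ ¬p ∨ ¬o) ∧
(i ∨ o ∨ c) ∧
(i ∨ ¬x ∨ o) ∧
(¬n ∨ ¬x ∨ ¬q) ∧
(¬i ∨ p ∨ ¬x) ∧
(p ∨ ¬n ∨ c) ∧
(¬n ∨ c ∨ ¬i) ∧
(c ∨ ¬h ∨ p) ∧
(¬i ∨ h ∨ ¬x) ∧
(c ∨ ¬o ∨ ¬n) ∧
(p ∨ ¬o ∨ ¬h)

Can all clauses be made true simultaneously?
Yes

Yes, the formula is satisfiable.

One satisfying assignment is: x=False, c=True, n=False, h=True, q=True, i=False, o=False, p=False

Verification: With this assignment, all 28 clauses evaluate to true.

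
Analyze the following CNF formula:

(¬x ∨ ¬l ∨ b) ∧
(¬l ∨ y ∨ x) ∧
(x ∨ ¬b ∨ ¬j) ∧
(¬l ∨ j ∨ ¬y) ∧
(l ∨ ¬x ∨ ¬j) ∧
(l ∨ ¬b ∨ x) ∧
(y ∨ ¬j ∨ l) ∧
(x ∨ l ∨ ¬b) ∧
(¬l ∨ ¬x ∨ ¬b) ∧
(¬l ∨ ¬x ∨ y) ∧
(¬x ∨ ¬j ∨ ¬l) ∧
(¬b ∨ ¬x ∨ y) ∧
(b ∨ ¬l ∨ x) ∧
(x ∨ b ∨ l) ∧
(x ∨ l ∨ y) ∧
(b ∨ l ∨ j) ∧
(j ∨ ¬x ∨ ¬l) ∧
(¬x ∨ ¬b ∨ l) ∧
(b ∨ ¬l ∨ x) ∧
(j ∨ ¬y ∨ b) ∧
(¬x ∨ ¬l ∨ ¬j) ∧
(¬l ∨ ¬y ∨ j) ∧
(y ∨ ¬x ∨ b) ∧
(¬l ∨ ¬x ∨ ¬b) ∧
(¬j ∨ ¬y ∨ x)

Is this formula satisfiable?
No

No, the formula is not satisfiable.

No assignment of truth values to the variables can make all 25 clauses true simultaneously.

The formula is UNSAT (unsatisfiable).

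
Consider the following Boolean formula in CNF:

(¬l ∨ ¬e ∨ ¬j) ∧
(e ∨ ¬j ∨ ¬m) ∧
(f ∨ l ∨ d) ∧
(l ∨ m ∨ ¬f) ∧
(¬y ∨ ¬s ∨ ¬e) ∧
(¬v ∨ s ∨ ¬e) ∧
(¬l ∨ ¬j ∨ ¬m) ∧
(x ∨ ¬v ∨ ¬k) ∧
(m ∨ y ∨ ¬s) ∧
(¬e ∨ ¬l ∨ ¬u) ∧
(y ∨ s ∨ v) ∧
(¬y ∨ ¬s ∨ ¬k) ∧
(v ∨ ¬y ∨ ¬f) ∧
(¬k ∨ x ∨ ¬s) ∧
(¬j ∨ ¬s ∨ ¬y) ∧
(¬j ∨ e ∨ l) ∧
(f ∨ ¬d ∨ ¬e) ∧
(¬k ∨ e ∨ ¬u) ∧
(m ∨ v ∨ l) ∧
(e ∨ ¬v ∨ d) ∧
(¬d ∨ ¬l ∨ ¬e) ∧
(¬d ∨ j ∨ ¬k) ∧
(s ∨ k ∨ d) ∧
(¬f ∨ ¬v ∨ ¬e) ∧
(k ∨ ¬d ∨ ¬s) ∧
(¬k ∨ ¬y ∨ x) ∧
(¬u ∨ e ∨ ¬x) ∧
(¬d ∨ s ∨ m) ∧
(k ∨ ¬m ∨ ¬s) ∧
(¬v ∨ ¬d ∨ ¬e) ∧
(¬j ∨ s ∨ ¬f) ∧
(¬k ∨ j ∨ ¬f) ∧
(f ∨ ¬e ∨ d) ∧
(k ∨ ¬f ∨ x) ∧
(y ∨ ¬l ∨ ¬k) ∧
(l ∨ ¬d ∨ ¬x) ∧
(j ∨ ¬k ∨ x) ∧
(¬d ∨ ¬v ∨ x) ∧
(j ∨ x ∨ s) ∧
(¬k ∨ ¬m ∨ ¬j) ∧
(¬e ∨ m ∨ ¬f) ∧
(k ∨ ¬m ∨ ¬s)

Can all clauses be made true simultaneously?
Yes

Yes, the formula is satisfiable.

One satisfying assignment is: d=False, e=False, j=False, u=False, v=False, s=True, m=False, y=True, x=False, k=False, l=True, f=False

Verification: With this assignment, all 42 clauses evaluate to true.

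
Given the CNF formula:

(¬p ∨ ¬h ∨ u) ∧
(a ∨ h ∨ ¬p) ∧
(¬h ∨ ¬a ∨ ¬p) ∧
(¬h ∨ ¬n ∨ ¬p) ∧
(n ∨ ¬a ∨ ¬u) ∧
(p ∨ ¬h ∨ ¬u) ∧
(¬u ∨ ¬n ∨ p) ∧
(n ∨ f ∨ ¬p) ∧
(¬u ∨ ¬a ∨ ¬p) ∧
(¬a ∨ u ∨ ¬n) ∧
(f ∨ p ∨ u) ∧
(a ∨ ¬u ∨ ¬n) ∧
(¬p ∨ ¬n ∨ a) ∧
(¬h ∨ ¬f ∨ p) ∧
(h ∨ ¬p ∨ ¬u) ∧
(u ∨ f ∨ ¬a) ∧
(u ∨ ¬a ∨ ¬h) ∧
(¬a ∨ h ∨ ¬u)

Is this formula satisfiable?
Yes

Yes, the formula is satisfiable.

One satisfying assignment is: u=True, h=False, p=False, n=False, f=False, a=False

Verification: With this assignment, all 18 clauses evaluate to true.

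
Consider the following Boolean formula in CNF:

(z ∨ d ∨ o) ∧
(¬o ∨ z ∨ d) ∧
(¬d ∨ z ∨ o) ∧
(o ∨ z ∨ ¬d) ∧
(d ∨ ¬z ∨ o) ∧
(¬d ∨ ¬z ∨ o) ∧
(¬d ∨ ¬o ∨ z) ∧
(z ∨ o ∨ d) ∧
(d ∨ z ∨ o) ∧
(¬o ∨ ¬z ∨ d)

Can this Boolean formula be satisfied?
Yes

Yes, the formula is satisfiable.

One satisfying assignment is: z=True, o=True, d=True

Verification: With this assignment, all 10 clauses evaluate to true.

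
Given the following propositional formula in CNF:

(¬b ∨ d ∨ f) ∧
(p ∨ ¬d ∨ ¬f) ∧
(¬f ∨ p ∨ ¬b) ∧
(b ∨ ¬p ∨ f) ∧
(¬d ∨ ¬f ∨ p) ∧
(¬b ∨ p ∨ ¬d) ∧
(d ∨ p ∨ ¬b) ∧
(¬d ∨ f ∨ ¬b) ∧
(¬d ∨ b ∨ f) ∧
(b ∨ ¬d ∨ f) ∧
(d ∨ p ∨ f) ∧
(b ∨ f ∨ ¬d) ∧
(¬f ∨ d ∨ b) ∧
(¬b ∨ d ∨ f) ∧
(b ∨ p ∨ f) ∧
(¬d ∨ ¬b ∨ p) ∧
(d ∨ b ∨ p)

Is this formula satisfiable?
Yes

Yes, the formula is satisfiable.

One satisfying assignment is: d=True, b=False, p=True, f=True

Verification: With this assignment, all 17 clauses evaluate to true.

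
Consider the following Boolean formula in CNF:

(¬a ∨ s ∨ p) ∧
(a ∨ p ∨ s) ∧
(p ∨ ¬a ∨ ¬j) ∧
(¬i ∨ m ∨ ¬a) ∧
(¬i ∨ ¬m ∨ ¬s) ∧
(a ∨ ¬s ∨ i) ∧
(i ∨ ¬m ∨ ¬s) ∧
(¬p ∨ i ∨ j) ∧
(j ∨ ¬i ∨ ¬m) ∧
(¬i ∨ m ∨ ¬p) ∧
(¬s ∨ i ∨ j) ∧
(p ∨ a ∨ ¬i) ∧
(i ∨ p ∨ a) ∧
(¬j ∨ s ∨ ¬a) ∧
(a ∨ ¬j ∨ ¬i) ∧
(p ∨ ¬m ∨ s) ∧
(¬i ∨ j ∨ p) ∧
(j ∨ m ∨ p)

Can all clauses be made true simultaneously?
Yes

Yes, the formula is satisfiable.

One satisfying assignment is: a=False, j=True, s=False, m=False, p=True, i=False

Verification: With this assignment, all 18 clauses evaluate to true.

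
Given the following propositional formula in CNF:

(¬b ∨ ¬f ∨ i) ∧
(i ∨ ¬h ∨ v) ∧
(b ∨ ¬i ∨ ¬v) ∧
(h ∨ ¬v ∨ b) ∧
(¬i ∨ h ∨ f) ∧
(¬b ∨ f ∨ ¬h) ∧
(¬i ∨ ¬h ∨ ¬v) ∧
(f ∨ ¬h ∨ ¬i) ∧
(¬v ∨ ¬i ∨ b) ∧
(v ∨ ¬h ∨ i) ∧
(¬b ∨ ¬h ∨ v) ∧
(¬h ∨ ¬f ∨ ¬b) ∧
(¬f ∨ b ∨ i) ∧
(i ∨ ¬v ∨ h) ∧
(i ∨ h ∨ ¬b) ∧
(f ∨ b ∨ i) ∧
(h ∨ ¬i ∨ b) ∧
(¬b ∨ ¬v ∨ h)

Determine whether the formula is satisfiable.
Yes

Yes, the formula is satisfiable.

One satisfying assignment is: b=False, f=True, i=True, h=True, v=False

Verification: With this assignment, all 18 clauses evaluate to true.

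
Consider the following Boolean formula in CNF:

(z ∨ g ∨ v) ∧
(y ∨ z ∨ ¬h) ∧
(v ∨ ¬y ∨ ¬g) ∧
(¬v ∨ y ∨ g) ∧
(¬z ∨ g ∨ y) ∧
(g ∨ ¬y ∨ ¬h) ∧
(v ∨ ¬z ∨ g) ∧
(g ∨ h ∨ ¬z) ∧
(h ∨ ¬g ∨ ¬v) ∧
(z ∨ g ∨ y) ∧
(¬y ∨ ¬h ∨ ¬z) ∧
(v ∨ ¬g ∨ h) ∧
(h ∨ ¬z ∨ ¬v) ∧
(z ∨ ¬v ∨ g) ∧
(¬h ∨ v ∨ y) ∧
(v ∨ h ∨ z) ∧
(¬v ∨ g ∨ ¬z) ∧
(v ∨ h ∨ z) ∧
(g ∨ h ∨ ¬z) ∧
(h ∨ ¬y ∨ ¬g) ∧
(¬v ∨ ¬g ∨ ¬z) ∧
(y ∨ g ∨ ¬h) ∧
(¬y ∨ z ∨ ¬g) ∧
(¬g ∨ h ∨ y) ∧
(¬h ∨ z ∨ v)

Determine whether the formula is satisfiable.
No

No, the formula is not satisfiable.

No assignment of truth values to the variables can make all 25 clauses true simultaneously.

The formula is UNSAT (unsatisfiable).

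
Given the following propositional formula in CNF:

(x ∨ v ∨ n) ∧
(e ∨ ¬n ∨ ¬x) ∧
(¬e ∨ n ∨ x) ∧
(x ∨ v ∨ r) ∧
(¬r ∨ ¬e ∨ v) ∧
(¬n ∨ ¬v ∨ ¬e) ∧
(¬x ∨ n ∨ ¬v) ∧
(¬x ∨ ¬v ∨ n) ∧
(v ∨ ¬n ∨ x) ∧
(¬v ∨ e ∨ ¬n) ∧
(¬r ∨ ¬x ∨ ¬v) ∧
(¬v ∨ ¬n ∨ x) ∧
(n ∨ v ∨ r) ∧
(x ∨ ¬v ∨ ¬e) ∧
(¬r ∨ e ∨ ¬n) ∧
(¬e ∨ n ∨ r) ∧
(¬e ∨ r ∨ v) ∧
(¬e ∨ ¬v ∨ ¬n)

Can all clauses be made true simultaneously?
Yes

Yes, the formula is satisfiable.

One satisfying assignment is: e=False, r=False, n=False, x=False, v=True

Verification: With this assignment, all 18 clauses evaluate to true.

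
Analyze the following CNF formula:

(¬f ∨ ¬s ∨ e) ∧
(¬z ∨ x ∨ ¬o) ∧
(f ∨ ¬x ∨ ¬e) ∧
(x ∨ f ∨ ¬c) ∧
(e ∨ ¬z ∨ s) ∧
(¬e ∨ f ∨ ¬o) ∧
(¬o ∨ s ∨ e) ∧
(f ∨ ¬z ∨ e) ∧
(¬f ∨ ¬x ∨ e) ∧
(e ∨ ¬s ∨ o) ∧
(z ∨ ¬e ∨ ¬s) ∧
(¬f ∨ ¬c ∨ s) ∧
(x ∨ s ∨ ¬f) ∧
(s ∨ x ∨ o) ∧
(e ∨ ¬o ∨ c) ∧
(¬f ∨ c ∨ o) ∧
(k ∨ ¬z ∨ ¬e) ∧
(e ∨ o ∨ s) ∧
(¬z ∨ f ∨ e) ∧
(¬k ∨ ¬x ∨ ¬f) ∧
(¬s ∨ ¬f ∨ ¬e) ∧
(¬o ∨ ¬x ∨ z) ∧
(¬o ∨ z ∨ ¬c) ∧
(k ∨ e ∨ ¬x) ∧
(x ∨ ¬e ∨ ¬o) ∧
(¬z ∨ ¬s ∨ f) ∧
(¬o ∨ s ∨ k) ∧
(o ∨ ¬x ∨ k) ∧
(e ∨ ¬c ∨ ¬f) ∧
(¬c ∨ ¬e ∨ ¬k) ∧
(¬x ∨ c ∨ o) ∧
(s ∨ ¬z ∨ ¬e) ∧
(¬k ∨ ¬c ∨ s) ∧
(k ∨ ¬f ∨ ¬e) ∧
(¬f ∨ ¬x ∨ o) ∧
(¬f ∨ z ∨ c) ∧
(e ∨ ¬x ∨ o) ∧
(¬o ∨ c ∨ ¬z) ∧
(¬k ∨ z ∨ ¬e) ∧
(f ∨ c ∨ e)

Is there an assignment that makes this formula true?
No

No, the formula is not satisfiable.

No assignment of truth values to the variables can make all 40 clauses true simultaneously.

The formula is UNSAT (unsatisfiable).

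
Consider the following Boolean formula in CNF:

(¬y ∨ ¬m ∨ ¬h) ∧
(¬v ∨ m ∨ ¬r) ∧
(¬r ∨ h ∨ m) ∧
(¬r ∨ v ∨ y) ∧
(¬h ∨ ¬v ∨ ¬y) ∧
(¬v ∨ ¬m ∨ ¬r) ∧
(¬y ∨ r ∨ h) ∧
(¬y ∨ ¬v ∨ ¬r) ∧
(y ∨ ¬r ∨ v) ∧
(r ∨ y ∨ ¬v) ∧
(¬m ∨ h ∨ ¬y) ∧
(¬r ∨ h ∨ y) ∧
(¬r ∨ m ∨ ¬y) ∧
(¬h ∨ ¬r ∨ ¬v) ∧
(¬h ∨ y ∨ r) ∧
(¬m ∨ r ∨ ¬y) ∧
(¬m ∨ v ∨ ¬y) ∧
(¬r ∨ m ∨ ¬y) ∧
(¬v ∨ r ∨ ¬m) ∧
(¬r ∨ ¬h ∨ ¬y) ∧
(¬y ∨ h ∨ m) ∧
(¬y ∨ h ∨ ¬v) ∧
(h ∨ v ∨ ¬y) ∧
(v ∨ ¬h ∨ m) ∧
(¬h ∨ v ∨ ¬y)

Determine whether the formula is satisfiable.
Yes

Yes, the formula is satisfiable.

One satisfying assignment is: y=False, r=False, m=False, h=False, v=False

Verification: With this assignment, all 25 clauses evaluate to true.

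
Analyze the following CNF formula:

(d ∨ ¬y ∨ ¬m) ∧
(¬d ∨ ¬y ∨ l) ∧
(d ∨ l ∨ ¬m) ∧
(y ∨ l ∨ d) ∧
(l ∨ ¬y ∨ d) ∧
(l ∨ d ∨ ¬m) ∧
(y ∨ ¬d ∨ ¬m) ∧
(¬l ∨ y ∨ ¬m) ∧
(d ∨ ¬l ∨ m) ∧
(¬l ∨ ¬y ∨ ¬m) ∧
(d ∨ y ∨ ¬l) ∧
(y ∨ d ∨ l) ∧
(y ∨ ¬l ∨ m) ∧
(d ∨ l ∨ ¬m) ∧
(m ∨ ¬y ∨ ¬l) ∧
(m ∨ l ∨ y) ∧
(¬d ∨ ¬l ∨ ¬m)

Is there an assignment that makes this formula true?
No

No, the formula is not satisfiable.

No assignment of truth values to the variables can make all 17 clauses true simultaneously.

The formula is UNSAT (unsatisfiable).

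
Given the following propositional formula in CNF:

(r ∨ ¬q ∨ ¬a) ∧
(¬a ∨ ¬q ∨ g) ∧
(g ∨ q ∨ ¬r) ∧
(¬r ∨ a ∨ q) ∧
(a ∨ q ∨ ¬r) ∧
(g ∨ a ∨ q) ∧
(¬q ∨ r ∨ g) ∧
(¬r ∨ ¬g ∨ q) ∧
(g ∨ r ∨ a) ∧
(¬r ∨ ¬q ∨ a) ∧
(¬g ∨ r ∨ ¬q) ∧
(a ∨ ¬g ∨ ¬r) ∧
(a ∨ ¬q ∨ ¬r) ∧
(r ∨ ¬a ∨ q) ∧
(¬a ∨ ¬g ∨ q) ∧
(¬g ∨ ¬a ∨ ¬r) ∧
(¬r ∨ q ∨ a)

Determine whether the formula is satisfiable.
Yes

Yes, the formula is satisfiable.

One satisfying assignment is: g=True, q=False, a=False, r=False

Verification: With this assignment, all 17 clauses evaluate to true.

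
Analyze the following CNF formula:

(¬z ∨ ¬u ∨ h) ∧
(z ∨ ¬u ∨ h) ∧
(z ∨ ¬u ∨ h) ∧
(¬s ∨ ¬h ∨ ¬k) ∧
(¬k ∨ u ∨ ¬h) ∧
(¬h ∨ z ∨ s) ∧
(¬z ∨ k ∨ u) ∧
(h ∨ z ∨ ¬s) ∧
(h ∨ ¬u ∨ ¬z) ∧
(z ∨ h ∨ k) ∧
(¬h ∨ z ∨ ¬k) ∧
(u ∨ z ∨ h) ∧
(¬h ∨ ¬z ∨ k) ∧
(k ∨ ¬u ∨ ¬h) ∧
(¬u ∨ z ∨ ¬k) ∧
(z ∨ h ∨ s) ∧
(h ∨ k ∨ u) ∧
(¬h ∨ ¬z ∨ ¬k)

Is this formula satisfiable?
Yes

Yes, the formula is satisfiable.

One satisfying assignment is: h=False, u=False, z=True, k=True, s=False

Verification: With this assignment, all 18 clauses evaluate to true.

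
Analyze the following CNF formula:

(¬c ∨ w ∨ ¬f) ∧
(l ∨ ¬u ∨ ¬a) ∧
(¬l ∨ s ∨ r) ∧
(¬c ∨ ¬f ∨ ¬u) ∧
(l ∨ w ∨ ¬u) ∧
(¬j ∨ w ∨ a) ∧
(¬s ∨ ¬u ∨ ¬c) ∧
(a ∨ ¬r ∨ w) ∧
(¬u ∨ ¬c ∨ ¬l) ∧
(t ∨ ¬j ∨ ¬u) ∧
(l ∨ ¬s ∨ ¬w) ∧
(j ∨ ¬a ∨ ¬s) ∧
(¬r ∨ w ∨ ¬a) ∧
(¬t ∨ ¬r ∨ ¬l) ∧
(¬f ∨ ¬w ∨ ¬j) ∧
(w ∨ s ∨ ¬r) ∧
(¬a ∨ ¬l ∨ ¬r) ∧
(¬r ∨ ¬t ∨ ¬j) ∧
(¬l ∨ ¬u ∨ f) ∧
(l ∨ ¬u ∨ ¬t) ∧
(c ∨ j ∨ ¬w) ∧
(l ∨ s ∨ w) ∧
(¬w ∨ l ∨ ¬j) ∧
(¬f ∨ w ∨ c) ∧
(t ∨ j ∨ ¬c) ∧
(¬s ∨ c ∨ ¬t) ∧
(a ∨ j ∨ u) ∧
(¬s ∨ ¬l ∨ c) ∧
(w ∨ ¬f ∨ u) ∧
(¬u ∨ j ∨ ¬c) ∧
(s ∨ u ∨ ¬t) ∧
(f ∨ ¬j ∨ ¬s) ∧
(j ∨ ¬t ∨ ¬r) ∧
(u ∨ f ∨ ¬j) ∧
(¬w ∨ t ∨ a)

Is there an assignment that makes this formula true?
No

No, the formula is not satisfiable.

No assignment of truth values to the variables can make all 35 clauses true simultaneously.

The formula is UNSAT (unsatisfiable).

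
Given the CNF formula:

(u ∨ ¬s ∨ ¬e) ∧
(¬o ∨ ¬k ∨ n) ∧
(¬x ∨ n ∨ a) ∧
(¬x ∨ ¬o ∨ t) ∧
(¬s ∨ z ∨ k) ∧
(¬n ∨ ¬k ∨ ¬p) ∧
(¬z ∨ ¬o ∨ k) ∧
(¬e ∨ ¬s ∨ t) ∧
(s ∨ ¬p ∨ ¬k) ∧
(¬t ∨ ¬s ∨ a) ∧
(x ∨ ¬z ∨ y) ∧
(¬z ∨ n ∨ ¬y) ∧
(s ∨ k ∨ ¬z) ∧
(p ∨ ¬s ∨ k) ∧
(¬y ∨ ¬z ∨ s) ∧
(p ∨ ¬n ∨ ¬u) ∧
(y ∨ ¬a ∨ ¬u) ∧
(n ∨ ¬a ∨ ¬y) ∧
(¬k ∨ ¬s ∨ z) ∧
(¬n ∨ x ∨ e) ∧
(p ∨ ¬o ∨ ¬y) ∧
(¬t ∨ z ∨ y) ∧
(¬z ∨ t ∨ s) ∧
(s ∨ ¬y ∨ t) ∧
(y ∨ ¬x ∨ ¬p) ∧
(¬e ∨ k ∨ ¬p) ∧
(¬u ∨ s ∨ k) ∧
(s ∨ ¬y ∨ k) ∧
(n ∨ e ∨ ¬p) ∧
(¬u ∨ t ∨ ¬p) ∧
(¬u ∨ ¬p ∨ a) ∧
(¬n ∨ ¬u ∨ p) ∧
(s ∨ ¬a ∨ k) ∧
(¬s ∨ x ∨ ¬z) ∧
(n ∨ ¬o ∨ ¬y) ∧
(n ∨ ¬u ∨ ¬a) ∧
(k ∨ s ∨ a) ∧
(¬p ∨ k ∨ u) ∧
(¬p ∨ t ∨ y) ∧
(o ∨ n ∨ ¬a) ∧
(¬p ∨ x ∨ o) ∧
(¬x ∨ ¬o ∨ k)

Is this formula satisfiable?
Yes

Yes, the formula is satisfiable.

One satisfying assignment is: e=False, n=False, z=False, p=False, s=False, o=False, x=False, t=False, u=False, y=False, k=True, a=False

Verification: With this assignment, all 42 clauses evaluate to true.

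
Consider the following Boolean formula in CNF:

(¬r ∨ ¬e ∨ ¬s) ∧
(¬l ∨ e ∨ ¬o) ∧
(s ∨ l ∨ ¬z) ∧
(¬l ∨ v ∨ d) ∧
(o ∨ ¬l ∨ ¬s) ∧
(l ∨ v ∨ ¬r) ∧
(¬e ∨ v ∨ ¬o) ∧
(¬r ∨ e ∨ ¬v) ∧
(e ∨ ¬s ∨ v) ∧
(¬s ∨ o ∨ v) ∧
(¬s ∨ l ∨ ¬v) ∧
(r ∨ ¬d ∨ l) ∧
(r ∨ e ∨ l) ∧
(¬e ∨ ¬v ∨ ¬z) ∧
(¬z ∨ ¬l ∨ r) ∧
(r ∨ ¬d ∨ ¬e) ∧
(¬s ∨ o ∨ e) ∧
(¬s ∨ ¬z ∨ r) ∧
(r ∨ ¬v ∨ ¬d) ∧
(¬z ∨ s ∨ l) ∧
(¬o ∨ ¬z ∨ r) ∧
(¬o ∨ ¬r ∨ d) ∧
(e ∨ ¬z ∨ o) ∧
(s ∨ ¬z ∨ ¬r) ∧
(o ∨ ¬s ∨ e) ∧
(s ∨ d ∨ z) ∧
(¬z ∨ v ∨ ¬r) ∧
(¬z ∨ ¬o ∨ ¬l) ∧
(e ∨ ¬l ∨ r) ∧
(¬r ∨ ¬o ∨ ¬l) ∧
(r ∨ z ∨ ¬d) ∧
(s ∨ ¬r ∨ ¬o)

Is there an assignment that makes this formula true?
Yes

Yes, the formula is satisfiable.

One satisfying assignment is: r=True, o=False, e=True, l=True, z=False, s=False, v=False, d=True

Verification: With this assignment, all 32 clauses evaluate to true.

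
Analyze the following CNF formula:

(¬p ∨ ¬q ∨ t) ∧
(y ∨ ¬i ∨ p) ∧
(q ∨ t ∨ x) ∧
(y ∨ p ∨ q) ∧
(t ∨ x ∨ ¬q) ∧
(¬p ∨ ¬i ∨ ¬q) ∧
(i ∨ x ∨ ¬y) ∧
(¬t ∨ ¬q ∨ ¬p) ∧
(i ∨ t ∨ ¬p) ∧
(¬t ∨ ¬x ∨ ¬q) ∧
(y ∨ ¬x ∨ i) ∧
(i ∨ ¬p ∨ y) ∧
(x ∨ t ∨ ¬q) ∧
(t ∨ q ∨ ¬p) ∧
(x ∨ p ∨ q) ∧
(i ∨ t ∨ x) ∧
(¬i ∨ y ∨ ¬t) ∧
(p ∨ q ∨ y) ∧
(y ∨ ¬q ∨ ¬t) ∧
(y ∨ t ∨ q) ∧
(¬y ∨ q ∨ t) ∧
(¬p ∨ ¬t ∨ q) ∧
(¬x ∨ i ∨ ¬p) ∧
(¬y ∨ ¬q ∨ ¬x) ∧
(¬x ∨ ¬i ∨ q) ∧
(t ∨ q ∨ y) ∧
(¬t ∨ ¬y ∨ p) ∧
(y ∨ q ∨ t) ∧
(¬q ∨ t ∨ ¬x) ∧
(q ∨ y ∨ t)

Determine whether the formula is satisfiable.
No

No, the formula is not satisfiable.

No assignment of truth values to the variables can make all 30 clauses true simultaneously.

The formula is UNSAT (unsatisfiable).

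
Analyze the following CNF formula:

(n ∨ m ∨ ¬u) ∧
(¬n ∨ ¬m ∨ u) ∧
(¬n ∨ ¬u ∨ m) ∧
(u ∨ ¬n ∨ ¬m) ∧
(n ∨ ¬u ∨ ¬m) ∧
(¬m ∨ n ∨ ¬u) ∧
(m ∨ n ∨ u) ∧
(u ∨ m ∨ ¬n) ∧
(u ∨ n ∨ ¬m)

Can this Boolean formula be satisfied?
Yes

Yes, the formula is satisfiable.

One satisfying assignment is: n=True, m=True, u=True

Verification: With this assignment, all 9 clauses evaluate to true.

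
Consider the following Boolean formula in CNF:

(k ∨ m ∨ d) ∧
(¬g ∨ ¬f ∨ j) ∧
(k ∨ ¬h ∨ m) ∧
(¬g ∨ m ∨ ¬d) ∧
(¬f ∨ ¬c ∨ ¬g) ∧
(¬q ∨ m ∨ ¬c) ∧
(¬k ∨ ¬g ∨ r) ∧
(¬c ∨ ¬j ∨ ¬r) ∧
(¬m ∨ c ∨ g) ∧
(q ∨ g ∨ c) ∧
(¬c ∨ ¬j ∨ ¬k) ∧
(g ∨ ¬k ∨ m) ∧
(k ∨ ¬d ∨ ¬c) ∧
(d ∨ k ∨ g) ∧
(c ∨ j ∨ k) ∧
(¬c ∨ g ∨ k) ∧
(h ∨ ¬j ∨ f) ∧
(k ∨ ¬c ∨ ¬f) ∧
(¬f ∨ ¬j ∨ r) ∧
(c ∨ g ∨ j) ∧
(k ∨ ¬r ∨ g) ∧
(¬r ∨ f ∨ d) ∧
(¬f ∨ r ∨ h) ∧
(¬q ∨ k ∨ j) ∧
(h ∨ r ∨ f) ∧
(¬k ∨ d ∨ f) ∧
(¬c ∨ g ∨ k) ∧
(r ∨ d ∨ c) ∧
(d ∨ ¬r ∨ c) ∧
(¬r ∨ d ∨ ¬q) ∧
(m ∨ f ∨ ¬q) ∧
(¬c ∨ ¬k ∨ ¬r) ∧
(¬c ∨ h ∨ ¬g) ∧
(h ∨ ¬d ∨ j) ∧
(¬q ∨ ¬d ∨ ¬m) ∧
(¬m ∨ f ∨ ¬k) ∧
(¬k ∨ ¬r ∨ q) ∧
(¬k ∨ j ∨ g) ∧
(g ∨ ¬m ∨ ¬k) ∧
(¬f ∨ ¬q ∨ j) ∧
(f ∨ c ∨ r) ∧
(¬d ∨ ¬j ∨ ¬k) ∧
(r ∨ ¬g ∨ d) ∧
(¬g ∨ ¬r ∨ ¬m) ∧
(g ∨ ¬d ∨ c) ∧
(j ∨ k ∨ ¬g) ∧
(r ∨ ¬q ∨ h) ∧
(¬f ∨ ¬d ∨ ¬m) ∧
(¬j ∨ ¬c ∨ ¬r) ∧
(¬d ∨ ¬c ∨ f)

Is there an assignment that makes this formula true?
No

No, the formula is not satisfiable.

No assignment of truth values to the variables can make all 50 clauses true simultaneously.

The formula is UNSAT (unsatisfiable).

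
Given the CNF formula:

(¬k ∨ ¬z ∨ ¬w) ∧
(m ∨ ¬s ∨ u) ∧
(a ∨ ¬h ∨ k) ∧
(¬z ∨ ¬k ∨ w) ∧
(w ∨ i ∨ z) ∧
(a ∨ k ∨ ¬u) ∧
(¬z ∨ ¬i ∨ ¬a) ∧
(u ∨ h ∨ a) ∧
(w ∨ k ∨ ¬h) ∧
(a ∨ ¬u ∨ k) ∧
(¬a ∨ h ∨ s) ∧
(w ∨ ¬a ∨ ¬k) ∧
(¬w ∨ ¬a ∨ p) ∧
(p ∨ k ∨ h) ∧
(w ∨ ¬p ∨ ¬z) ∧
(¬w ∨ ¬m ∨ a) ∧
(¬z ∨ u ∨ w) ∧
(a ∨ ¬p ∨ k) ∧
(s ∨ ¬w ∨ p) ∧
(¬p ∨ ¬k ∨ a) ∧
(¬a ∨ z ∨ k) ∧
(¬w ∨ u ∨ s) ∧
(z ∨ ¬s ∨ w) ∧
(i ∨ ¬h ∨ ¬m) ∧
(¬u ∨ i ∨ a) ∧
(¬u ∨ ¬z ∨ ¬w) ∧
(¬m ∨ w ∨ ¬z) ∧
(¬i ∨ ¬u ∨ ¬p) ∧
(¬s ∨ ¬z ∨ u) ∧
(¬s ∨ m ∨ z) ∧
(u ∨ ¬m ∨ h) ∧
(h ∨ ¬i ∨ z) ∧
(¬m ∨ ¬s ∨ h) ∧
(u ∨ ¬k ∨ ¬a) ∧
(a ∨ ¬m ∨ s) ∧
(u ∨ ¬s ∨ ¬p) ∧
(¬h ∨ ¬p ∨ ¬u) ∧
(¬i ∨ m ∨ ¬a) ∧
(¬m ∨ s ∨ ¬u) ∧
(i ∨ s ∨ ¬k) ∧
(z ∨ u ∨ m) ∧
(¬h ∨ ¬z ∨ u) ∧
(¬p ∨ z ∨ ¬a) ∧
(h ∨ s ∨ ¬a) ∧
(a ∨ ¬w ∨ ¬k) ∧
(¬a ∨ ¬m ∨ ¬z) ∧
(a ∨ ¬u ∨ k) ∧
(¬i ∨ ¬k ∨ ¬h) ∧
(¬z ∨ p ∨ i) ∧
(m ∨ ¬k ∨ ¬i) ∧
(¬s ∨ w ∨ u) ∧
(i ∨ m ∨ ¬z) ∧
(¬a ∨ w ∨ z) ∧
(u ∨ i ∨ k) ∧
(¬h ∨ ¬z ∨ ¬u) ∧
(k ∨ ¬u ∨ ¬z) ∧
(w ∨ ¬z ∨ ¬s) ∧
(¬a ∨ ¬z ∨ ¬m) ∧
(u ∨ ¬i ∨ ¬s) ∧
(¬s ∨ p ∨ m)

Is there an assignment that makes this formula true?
No

No, the formula is not satisfiable.

No assignment of truth values to the variables can make all 60 clauses true simultaneously.

The formula is UNSAT (unsatisfiable).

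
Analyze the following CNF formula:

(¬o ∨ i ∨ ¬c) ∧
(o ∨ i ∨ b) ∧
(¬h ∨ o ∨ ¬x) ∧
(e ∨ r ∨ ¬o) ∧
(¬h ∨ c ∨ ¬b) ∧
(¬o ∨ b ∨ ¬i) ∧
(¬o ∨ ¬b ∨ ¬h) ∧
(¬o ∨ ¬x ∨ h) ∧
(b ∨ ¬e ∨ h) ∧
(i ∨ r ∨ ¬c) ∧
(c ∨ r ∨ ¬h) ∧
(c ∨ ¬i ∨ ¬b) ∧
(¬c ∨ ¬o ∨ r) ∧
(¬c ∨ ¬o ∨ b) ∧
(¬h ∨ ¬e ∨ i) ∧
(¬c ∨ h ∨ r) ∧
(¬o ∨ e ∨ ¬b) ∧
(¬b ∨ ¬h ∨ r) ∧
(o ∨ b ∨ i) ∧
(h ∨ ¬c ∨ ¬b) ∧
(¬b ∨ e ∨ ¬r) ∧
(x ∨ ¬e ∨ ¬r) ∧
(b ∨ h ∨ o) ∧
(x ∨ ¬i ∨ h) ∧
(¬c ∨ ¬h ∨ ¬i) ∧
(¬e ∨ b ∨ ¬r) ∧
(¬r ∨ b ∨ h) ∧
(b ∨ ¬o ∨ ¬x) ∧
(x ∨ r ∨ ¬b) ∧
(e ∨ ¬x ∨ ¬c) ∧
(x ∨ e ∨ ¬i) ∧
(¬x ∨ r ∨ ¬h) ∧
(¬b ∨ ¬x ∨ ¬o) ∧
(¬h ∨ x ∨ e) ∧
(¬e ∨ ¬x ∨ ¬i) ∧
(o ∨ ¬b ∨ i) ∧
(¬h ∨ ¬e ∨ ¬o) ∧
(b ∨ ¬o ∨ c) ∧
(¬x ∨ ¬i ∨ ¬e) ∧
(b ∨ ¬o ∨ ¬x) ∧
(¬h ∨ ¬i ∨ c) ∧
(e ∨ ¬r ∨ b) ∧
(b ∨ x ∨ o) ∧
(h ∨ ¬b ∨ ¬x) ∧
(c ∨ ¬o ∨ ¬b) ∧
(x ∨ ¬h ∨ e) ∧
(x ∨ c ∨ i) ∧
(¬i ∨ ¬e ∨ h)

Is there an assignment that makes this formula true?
No

No, the formula is not satisfiable.

No assignment of truth values to the variables can make all 48 clauses true simultaneously.

The formula is UNSAT (unsatisfiable).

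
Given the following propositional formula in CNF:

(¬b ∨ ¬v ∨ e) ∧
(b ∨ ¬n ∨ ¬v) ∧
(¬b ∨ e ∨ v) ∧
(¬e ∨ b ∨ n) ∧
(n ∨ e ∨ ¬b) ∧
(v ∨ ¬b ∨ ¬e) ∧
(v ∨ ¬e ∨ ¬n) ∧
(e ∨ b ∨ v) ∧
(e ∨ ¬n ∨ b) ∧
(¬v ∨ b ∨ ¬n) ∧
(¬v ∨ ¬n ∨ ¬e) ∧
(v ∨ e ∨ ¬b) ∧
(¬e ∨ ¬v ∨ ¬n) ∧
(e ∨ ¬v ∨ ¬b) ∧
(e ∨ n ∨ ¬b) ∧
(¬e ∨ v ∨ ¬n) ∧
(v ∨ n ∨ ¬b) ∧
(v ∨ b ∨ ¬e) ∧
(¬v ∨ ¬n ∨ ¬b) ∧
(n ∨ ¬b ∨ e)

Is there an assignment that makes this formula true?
Yes

Yes, the formula is satisfiable.

One satisfying assignment is: n=False, b=False, v=True, e=False

Verification: With this assignment, all 20 clauses evaluate to true.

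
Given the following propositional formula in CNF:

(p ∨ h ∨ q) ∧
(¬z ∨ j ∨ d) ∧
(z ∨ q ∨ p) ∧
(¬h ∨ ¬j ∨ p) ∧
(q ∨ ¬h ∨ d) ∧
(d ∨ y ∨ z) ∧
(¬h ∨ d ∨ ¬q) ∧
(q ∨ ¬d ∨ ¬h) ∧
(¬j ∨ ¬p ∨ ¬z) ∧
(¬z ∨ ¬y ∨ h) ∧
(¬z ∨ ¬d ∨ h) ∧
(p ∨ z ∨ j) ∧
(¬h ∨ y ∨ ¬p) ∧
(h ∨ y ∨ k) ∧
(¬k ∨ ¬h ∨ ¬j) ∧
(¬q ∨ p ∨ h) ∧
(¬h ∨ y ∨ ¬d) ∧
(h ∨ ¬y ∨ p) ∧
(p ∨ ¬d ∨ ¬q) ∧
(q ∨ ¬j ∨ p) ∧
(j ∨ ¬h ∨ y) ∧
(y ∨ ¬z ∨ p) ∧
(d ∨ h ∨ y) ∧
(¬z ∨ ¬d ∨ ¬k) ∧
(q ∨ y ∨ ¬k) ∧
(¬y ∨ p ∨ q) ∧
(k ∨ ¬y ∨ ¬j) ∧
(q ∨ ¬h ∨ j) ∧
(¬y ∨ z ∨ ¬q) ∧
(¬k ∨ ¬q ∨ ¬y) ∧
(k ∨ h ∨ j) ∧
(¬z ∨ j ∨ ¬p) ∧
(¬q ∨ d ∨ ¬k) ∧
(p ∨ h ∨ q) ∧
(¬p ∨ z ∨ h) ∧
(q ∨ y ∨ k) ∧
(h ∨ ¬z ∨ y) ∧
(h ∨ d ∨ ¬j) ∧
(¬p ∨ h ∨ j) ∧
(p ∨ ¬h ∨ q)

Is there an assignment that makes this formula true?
No

No, the formula is not satisfiable.

No assignment of truth values to the variables can make all 40 clauses true simultaneously.

The formula is UNSAT (unsatisfiable).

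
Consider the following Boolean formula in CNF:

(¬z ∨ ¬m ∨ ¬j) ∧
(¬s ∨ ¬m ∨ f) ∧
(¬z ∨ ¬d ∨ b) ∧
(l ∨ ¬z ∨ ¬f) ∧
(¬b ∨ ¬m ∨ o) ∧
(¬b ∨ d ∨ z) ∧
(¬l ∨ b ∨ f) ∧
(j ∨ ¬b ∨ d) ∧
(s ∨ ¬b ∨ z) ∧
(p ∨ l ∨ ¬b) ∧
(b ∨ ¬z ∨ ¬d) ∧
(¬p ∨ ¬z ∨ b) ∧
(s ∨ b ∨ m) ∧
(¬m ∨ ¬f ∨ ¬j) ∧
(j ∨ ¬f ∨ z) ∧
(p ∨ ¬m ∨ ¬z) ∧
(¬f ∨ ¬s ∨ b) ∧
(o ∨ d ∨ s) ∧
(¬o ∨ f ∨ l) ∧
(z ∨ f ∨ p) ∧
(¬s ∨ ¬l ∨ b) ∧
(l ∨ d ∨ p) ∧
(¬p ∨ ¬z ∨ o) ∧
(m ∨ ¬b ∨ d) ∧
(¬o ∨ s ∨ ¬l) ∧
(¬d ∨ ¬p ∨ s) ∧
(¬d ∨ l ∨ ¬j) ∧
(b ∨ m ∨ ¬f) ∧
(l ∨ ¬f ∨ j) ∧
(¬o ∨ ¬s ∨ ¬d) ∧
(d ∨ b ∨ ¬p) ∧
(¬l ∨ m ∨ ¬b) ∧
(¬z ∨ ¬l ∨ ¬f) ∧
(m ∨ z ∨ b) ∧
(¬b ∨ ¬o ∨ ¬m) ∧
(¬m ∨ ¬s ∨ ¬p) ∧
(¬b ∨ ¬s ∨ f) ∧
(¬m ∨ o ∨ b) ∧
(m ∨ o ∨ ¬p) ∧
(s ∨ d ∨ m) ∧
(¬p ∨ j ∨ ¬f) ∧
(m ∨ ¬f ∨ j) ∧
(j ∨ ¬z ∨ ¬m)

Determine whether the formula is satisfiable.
No

No, the formula is not satisfiable.

No assignment of truth values to the variables can make all 43 clauses true simultaneously.

The formula is UNSAT (unsatisfiable).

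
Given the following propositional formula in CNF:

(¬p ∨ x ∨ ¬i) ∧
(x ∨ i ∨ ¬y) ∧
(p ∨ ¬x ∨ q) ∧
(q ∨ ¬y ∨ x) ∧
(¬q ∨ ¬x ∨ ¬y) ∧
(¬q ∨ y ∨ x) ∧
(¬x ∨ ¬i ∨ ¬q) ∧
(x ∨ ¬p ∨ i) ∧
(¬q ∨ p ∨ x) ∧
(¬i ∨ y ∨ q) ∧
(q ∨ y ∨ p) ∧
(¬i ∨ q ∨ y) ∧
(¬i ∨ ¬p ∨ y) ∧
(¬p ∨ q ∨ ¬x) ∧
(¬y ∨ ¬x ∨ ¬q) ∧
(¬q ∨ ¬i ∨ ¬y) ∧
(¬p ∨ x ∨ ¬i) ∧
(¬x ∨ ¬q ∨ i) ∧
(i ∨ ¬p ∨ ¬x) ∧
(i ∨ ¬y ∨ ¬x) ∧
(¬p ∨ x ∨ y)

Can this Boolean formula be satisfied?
No

No, the formula is not satisfiable.

No assignment of truth values to the variables can make all 21 clauses true simultaneously.

The formula is UNSAT (unsatisfiable).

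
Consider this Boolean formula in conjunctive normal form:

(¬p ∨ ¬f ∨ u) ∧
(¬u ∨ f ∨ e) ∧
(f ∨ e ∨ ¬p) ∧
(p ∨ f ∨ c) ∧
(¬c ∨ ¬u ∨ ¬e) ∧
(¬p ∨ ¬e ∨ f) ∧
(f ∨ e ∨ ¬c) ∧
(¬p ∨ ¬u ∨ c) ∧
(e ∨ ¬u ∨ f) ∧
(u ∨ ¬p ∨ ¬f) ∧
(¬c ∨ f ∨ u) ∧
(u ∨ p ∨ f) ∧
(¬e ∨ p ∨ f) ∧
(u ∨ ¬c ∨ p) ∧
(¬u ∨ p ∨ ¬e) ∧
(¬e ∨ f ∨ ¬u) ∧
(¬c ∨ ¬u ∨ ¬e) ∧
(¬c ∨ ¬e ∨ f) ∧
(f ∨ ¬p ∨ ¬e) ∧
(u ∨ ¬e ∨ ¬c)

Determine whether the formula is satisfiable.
Yes

Yes, the formula is satisfiable.

One satisfying assignment is: f=True, c=False, p=False, e=False, u=False

Verification: With this assignment, all 20 clauses evaluate to true.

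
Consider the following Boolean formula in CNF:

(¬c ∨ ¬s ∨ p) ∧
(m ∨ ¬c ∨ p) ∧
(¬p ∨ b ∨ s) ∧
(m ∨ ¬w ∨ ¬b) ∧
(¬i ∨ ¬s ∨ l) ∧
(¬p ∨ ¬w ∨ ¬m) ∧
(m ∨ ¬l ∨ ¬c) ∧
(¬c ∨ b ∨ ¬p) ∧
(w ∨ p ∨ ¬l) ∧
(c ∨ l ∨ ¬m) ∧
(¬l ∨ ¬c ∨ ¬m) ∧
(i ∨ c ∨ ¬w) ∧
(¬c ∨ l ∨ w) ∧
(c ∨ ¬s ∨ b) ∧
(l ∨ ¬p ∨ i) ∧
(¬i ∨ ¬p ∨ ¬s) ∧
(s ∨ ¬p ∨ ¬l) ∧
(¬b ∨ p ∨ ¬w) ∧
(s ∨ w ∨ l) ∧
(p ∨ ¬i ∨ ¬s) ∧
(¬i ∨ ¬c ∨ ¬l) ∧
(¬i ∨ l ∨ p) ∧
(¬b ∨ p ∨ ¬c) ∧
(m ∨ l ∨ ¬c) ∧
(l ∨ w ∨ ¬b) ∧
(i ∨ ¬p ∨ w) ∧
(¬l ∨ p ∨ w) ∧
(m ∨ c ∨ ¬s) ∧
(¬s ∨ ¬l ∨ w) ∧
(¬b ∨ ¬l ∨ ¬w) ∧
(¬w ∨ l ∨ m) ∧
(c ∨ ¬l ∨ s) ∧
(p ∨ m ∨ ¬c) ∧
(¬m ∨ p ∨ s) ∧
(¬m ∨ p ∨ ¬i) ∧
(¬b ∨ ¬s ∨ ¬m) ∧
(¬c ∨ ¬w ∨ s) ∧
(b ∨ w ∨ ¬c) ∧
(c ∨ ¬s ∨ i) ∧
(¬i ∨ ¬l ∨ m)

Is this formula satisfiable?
No

No, the formula is not satisfiable.

No assignment of truth values to the variables can make all 40 clauses true simultaneously.

The formula is UNSAT (unsatisfiable).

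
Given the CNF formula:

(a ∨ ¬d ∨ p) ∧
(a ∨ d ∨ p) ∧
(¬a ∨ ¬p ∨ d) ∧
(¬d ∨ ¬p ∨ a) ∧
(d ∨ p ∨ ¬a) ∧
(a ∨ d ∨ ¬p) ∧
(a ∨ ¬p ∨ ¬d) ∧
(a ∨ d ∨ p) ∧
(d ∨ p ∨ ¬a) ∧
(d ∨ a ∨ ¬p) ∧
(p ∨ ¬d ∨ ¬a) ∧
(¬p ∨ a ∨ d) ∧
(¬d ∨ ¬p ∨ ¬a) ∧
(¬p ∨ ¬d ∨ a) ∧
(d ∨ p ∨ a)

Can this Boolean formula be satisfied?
No

No, the formula is not satisfiable.

No assignment of truth values to the variables can make all 15 clauses true simultaneously.

The formula is UNSAT (unsatisfiable).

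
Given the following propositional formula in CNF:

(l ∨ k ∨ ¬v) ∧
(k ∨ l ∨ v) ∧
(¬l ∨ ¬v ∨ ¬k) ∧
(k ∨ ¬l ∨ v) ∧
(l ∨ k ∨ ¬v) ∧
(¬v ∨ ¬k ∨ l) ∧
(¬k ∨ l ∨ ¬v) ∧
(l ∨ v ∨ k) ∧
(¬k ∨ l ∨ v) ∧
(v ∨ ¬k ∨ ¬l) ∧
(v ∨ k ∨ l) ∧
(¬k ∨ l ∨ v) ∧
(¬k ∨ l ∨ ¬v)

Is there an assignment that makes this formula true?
Yes

Yes, the formula is satisfiable.

One satisfying assignment is: l=True, v=True, k=False

Verification: With this assignment, all 13 clauses evaluate to true.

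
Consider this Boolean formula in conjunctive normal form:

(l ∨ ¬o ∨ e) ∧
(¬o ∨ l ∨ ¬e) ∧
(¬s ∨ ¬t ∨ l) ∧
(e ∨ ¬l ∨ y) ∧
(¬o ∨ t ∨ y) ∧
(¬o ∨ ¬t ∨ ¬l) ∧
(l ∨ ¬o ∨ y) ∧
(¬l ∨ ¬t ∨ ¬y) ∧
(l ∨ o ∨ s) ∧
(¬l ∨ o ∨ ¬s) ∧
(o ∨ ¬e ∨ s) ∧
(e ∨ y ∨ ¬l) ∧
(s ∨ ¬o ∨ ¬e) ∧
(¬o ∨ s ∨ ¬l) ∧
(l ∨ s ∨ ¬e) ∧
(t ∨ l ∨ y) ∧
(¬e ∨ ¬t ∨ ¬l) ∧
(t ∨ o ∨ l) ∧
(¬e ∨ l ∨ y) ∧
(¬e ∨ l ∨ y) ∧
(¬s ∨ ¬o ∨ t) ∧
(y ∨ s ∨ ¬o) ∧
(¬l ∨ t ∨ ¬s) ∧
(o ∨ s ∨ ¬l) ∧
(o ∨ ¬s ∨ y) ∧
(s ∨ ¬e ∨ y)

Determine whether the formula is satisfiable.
No

No, the formula is not satisfiable.

No assignment of truth values to the variables can make all 26 clauses true simultaneously.

The formula is UNSAT (unsatisfiable).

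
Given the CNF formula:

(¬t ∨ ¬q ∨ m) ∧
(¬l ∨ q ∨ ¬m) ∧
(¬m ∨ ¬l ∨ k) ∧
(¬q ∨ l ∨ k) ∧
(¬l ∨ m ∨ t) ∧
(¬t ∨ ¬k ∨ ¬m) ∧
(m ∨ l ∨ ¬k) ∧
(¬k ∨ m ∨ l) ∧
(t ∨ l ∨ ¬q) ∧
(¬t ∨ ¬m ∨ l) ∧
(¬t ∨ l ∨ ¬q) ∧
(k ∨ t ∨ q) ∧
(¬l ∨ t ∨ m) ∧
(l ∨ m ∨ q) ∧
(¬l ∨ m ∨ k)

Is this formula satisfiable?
Yes

Yes, the formula is satisfiable.

One satisfying assignment is: q=False, k=True, m=True, t=False, l=False

Verification: With this assignment, all 15 clauses evaluate to true.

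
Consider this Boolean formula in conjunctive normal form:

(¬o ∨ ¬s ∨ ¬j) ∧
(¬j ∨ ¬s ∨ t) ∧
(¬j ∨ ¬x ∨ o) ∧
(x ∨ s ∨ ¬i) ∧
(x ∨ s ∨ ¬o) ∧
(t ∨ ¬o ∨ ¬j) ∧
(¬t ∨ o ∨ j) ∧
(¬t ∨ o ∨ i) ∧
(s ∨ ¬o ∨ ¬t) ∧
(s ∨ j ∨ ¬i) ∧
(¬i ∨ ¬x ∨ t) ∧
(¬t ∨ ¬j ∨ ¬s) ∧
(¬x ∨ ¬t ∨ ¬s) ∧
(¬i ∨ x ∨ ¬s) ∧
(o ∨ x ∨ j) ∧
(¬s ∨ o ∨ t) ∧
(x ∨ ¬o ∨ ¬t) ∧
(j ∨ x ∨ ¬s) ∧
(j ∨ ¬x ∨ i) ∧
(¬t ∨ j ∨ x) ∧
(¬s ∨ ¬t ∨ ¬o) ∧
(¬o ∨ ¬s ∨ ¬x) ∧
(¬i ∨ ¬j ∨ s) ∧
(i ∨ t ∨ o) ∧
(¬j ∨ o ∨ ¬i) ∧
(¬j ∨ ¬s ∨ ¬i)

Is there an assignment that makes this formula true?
No

No, the formula is not satisfiable.

No assignment of truth values to the variables can make all 26 clauses true simultaneously.

The formula is UNSAT (unsatisfiable).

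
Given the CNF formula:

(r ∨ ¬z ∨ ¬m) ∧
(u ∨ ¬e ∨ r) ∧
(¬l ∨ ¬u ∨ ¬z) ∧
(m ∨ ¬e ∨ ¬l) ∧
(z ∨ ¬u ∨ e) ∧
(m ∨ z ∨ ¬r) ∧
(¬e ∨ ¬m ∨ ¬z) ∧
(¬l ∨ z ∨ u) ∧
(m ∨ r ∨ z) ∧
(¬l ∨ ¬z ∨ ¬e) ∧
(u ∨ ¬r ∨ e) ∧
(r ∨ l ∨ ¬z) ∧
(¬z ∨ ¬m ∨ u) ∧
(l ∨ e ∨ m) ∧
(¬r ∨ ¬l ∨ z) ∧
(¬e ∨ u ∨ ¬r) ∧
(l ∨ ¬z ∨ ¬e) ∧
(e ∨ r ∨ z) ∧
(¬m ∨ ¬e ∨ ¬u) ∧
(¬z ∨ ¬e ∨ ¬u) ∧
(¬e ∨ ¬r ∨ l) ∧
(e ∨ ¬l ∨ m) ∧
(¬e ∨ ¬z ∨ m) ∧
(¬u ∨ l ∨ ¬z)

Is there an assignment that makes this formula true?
No

No, the formula is not satisfiable.

No assignment of truth values to the variables can make all 24 clauses true simultaneously.

The formula is UNSAT (unsatisfiable).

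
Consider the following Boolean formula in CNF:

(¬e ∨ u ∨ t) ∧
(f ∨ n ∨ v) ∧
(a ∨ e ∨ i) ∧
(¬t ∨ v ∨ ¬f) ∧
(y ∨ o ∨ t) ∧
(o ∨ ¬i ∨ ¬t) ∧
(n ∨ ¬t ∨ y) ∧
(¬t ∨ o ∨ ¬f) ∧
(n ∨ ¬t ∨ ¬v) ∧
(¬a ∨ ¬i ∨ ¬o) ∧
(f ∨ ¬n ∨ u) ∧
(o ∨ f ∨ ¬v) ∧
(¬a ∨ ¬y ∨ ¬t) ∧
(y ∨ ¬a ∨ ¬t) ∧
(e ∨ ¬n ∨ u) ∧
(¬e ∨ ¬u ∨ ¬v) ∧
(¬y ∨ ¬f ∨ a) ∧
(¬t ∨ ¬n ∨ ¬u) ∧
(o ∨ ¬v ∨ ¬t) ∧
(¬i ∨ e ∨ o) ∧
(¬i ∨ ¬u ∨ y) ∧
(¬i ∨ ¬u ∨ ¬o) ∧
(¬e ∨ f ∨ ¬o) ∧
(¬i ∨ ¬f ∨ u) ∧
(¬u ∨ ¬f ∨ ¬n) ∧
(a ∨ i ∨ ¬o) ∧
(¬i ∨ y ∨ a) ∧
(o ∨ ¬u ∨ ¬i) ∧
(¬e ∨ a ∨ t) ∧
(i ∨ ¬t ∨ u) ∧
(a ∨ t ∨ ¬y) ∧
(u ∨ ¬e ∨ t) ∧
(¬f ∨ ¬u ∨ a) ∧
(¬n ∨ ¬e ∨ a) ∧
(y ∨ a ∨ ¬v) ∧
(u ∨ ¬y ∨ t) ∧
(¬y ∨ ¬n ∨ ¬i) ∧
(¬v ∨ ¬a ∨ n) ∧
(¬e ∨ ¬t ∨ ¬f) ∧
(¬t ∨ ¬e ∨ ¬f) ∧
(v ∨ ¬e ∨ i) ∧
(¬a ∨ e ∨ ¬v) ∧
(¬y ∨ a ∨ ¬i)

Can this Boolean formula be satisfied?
Yes

Yes, the formula is satisfiable.

One satisfying assignment is: f=True, a=True, u=True, e=False, o=False, n=False, i=False, t=False, y=True, v=False

Verification: With this assignment, all 43 clauses evaluate to true.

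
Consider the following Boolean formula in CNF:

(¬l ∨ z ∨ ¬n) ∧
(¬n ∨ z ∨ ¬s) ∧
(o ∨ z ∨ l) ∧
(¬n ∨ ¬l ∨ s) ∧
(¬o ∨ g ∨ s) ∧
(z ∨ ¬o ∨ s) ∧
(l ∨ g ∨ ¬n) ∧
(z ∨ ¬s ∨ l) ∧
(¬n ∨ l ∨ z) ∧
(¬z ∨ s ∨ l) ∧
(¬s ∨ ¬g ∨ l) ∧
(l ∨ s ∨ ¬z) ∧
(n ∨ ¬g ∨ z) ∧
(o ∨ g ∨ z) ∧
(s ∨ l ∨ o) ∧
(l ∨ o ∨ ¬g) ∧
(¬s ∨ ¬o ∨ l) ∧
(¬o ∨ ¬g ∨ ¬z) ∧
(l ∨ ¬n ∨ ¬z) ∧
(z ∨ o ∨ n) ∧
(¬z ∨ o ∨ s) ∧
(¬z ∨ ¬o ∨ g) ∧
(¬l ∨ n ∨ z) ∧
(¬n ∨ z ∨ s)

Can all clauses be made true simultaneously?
Yes

Yes, the formula is satisfiable.

One satisfying assignment is: s=True, o=False, l=False, z=True, g=False, n=False

Verification: With this assignment, all 24 clauses evaluate to true.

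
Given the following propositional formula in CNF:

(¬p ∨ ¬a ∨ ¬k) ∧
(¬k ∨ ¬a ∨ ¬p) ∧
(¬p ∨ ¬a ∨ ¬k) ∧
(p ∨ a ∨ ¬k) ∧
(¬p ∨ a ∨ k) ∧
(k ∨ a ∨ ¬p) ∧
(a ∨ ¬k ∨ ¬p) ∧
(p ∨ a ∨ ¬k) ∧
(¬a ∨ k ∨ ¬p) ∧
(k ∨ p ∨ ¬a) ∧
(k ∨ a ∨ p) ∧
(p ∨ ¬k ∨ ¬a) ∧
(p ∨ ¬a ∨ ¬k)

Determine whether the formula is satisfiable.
No

No, the formula is not satisfiable.

No assignment of truth values to the variables can make all 13 clauses true simultaneously.

The formula is UNSAT (unsatisfiable).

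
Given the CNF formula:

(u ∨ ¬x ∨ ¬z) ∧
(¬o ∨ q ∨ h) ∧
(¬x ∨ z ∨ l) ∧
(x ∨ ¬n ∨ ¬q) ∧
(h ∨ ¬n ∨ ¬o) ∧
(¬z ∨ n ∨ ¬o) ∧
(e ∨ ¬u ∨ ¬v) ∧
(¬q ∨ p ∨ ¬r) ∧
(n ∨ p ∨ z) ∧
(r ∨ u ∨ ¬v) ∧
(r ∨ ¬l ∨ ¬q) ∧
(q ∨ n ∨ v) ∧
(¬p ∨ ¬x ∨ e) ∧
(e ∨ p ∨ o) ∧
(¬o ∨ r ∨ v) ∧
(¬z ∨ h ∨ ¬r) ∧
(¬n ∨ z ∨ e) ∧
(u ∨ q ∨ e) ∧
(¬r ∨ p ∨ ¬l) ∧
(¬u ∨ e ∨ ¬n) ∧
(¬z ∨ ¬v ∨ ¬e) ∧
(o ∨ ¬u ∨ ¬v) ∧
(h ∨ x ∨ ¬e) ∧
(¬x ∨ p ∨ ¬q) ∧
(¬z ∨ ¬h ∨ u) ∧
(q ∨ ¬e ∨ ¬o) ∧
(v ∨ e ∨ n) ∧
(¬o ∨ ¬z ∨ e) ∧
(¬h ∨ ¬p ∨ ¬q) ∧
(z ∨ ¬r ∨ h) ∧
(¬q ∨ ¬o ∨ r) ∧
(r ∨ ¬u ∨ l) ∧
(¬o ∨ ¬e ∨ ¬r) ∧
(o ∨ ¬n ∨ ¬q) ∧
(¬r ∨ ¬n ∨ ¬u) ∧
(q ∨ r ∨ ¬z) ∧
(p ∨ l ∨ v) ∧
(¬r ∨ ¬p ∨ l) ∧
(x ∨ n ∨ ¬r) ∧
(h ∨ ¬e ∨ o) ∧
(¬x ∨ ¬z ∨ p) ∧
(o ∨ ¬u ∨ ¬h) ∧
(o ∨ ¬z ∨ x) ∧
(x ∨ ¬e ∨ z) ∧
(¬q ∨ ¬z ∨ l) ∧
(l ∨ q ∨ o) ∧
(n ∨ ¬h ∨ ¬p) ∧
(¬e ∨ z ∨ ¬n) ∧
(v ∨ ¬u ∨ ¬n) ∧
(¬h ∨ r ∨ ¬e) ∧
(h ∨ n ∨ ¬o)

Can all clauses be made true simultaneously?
No

No, the formula is not satisfiable.

No assignment of truth values to the variables can make all 51 clauses true simultaneously.

The formula is UNSAT (unsatisfiable).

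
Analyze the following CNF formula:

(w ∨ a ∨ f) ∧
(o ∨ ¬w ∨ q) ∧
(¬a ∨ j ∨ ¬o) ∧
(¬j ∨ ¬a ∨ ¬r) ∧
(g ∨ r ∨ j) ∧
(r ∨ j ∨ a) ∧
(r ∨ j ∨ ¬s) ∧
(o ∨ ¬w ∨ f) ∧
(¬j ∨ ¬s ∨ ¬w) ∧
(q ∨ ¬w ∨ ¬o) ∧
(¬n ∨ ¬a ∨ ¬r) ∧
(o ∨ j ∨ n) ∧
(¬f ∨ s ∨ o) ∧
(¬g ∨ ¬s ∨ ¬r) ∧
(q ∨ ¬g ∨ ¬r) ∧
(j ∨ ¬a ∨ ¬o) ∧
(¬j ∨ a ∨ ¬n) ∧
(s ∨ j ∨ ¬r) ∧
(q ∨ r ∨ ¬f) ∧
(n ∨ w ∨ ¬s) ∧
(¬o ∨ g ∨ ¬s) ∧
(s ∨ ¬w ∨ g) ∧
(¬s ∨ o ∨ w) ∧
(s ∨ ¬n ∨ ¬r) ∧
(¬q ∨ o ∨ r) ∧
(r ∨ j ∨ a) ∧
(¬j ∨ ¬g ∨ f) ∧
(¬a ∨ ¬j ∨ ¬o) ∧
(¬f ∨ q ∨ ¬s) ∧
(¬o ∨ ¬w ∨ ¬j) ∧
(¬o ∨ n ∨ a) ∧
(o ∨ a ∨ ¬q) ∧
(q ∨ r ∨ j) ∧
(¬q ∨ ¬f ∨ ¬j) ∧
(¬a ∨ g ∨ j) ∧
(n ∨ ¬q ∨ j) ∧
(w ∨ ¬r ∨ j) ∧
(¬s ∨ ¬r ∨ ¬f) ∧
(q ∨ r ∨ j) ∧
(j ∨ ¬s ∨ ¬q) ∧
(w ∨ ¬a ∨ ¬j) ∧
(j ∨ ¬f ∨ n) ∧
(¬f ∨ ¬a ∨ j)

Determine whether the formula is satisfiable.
No

No, the formula is not satisfiable.

No assignment of truth values to the variables can make all 43 clauses true simultaneously.

The formula is UNSAT (unsatisfiable).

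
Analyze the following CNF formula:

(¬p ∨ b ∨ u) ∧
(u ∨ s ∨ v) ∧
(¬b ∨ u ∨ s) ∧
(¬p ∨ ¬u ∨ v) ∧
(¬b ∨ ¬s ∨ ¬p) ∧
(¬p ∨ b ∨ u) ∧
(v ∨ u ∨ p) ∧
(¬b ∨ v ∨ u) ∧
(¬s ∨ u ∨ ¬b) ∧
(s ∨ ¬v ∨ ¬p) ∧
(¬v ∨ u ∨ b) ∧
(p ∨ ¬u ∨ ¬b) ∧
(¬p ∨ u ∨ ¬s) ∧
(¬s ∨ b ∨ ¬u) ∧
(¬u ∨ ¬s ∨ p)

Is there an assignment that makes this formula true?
Yes

Yes, the formula is satisfiable.

One satisfying assignment is: u=True, v=True, b=False, p=False, s=False

Verification: With this assignment, all 15 clauses evaluate to true.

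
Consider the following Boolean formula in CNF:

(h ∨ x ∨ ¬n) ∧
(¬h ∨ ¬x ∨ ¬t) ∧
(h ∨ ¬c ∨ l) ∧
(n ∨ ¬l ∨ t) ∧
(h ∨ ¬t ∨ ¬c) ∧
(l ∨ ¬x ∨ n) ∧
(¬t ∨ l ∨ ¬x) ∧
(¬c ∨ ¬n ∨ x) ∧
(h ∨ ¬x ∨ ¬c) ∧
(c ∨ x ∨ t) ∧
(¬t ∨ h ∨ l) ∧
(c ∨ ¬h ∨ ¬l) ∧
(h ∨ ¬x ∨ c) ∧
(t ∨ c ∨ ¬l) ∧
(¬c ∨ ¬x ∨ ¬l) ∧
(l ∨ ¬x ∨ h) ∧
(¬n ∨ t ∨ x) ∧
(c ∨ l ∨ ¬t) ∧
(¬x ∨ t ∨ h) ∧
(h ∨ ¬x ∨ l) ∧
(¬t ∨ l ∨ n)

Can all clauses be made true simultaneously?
Yes

Yes, the formula is satisfiable.

One satisfying assignment is: c=False, l=False, t=False, h=True, x=True, n=True

Verification: With this assignment, all 21 clauses evaluate to true.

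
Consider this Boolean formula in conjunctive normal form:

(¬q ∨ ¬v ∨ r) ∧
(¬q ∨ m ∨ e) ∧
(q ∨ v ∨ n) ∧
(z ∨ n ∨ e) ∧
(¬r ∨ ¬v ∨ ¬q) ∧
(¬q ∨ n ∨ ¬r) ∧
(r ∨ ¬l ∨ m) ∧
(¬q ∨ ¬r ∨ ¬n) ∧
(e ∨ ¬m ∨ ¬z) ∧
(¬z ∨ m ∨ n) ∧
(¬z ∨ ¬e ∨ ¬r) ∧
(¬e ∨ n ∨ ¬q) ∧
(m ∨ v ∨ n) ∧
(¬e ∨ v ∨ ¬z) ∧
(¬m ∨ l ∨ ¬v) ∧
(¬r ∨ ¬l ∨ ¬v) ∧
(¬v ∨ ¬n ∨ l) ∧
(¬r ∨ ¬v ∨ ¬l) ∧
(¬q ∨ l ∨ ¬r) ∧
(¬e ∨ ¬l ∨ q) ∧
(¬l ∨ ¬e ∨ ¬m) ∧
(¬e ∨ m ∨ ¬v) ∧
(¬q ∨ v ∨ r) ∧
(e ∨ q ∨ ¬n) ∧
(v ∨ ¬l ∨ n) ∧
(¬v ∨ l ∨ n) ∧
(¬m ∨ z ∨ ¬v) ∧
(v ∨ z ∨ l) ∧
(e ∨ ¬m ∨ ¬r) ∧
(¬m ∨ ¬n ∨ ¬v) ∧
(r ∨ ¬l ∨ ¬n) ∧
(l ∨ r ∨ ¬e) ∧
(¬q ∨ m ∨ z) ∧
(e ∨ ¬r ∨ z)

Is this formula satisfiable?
No

No, the formula is not satisfiable.

No assignment of truth values to the variables can make all 34 clauses true simultaneously.

The formula is UNSAT (unsatisfiable).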